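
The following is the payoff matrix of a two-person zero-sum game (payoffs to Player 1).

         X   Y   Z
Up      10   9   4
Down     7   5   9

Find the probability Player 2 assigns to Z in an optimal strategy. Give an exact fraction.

4/9

Row minima: Up → 4, Down → 5; maximin = 5.
Column maxima: X → 10, Y → 9, Z → 9; minimax = 9.
5 ≠ 9, so there is no saddle point; optimal play is mixed.
X is strictly dominated by Y (it gives Player 1 strictly more in every row), so Player 2 never plays it.
On the remaining 2×2 (Up, Down vs Y, Z):
Let Player 1 play Up with probability p. Expected payoff against Y: 9p + 5(1−p) = 4p + 5; against Z: 4p + 9(1−p) = −5p + 9.
Setting these equal: 4p + 5 = −5p + 9 ⇒ 9p = 4 ⇒ p = 4/9, and the value is (4)·(4/9) + 5 = 61/9.
For Player 2: with q = P(Y), equating Up's and Down's payoffs gives 5q + 4 = −4q + 9 ⇒ q = 5/9.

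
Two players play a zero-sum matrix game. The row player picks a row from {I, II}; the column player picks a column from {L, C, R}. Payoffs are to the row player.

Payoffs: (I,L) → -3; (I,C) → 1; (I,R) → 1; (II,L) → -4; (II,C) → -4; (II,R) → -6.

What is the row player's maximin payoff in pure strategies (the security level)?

Row minima: I → -3, II → -6.
The best of these is -3.

-3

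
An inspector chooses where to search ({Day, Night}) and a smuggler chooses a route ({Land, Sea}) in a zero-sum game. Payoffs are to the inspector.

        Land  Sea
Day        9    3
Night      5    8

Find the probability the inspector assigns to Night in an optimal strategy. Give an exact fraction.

2/3

Row minima: Day → 3, Night → 5; maximin = 5.
Column maxima: Land → 9, Sea → 8; minimax = 8.
5 ≠ 8, so there is no saddle point; optimal play is mixed.
Let the inspector play Day with probability p. Expected payoff against Land: 9p + 5(1−p) = 4p + 5; against Sea: 3p + 8(1−p) = −5p + 8.
Setting these equal: 4p + 5 = −5p + 8 ⇒ 9p = 3 ⇒ p = 1/3, and the value is (4)·(1/3) + 5 = 19/3.
For the smuggler: with q = P(Land), equating Day's and Night's payoffs gives 6q + 3 = −3q + 8 ⇒ q = 5/9.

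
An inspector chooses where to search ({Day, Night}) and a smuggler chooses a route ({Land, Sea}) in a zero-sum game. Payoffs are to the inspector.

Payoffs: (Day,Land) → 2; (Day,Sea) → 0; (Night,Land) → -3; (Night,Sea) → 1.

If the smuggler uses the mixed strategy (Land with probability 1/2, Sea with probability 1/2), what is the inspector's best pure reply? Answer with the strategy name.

Day

Expected payoff of Day: (1/2)·2 + (1/2)·0 = 1.
Expected payoff of Night: (1/2)·(-3) + (1/2)·1 = -1.
The largest is 1, so the inspector's best response is Day.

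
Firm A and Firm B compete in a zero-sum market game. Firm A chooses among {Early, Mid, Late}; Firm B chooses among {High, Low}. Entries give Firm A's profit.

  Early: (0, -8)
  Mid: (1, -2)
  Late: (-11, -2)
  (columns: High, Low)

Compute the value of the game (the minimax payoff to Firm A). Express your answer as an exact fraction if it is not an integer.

-2

Row minima: Early → -8, Mid → -2, Late → -11; maximin = -2.
Column maxima: High → 1, Low → -2; minimax = -2.
Since maximin = minimax = -2, there is a saddle point and the value is -2.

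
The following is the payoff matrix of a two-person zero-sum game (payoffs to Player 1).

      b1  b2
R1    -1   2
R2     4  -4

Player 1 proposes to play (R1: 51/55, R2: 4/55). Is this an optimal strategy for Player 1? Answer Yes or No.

No

Against b1 this mix gives (51/55)·(-1) + (4/55)·4 = -7/11.
Against b2 this mix gives (51/55)·2 + (4/55)·(-4) = 86/55.
Player 2 will play b1, holding Player 1 to -7/11. Shifting weight toward the row that does better against b1 would raise this floor (the equalizing mix achieves 4/11 against both b1 and b2), so the proposed strategy is not optimal.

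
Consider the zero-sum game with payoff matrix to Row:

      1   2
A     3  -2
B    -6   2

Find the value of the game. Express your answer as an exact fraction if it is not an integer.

-6/13

Row minima: A → -2, B → -6; maximin = -2.
Column maxima: 1 → 3, 2 → 2; minimax = 2.
-2 ≠ 2, so there is no saddle point; optimal play is mixed.
Let Row play A with probability p. Expected payoff against 1: 3p + (-6)(1−p) = 9p − 6; against 2: (-2)p + 2(1−p) = −4p + 2.
Setting these equal: 9p − 6 = −4p + 2 ⇒ 13p = 8 ⇒ p = 8/13, and the value is (9)·(8/13) − 6 = -6/13.
For Column: with q = P(1), equating A's and B's payoffs gives 5q − 2 = −8q + 2 ⇒ q = 4/13.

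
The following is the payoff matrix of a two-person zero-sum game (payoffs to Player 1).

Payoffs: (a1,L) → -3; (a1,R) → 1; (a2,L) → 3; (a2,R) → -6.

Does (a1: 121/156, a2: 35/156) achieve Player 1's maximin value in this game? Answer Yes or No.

No

Against L this mix gives (121/156)·(-3) + (35/156)·3 = -43/26.
Against R this mix gives (121/156)·1 + (35/156)·(-6) = -89/156.
Player 2 will play L, holding Player 1 to -43/26. Shifting weight toward the row that does better against L would raise this floor (the equalizing mix achieves -15/13 against both L and R), so the proposed strategy is not optimal.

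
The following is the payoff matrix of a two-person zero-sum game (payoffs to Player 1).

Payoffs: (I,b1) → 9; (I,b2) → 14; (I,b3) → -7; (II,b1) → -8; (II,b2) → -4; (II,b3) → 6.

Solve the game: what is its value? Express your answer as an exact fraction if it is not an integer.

-1/15

Row minima: I → -7, II → -8; maximin = -7.
Column maxima: b1 → 9, b2 → 14, b3 → 6; minimax = 6.
-7 ≠ 6, so there is no saddle point; optimal play is mixed.
b2 is strictly dominated by b1 (it gives Player 1 strictly more in every row), so Player 2 never plays it.
On the remaining 2×2 (I, II vs b1, b3):
Let Player 1 play I with probability p. Expected payoff against b1: 9p + (-8)(1−p) = 17p − 8; against b3: (-7)p + 6(1−p) = −13p + 6.
Setting these equal: 17p − 8 = −13p + 6 ⇒ 30p = 14 ⇒ p = 7/15, and the value is (17)·(7/15) − 8 = -1/15.
For Player 2: with q = P(b1), equating I's and II's payoffs gives 16q − 7 = −14q + 6 ⇒ q = 13/30.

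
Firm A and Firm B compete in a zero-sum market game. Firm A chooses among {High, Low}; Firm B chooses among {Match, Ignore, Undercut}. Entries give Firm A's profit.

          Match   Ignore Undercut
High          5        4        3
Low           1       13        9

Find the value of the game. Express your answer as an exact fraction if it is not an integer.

Row minima: High → 3, Low → 1; maximin = 3.
Column maxima: Match → 5, Ignore → 13, Undercut → 9; minimax = 5.
3 ≠ 5, so there is no saddle point; optimal play is mixed.
Ignore is strictly dominated by Undercut (it gives Firm A strictly more in every row), so Firm B never plays it.
On the remaining 2×2 (High, Low vs Match, Undercut):
Let Firm A play High with probability p. Expected payoff against Match: 5p + 1(1−p) = 4p + 1; against Undercut: 3p + 9(1−p) = −6p + 9.
Setting these equal: 4p + 1 = −6p + 9 ⇒ 10p = 8 ⇒ p = 4/5, and the value is (4)·(4/5) + 1 = 21/5.
For Firm B: with q = P(Match), equating High's and Low's payoffs gives 2q + 3 = −8q + 9 ⇒ q = 3/5.

21/5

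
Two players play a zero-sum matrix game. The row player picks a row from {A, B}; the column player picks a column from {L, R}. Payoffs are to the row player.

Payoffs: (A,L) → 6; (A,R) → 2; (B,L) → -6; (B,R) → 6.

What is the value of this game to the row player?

Row minima: A → 2, B → -6; maximin = 2.
Column maxima: L → 6, R → 6; minimax = 6.
2 ≠ 6, so there is no saddle point; optimal play is mixed.
Let the row player play A with probability p. Expected payoff against L: 6p + (-6)(1−p) = 12p − 6; against R: 2p + 6(1−p) = −4p + 6.
Setting these equal: 12p − 6 = −4p + 6 ⇒ 16p = 12 ⇒ p = 3/4, and the value is (12)·(3/4) − 6 = 3.
For the column player: with q = P(L), equating A's and B's payoffs gives 4q + 2 = −12q + 6 ⇒ q = 1/4.

3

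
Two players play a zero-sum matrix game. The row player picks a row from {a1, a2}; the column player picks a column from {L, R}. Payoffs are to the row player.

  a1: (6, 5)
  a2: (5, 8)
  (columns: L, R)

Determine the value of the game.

23/4

Row minima: a1 → 5, a2 → 5; maximin = 5.
Column maxima: L → 6, R → 8; minimax = 6.
5 ≠ 6, so there is no saddle point; optimal play is mixed.
Let the row player play a1 with probability p. Expected payoff against L: 6p + 5(1−p) = p + 5; against R: 5p + 8(1−p) = −3p + 8.
Setting these equal: p + 5 = −3p + 8 ⇒ 4p = 3 ⇒ p = 3/4, and the value is (1)·(3/4) + 5 = 23/4.
For the column player: with q = P(L), equating a1's and a2's payoffs gives q + 5 = −3q + 8 ⇒ q = 3/4.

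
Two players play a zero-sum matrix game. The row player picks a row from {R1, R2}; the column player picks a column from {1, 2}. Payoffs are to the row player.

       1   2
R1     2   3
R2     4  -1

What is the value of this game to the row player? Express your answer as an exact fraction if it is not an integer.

Row minima: R1 → 2, R2 → -1; maximin = 2.
Column maxima: 1 → 4, 2 → 3; minimax = 3.
2 ≠ 3, so there is no saddle point; optimal play is mixed.
Let the row player play R1 with probability p. Expected payoff against 1: 2p + 4(1−p) = −2p + 4; against 2: 3p + (-1)(1−p) = 4p − 1.
Setting these equal: −2p + 4 = 4p − 1 ⇒ −6p = -5 ⇒ p = 5/6, and the value is (-2)·(5/6) + 4 = 7/3.
For the column player: with q = P(1), equating R1's and R2's payoffs gives −q + 3 = 5q − 1 ⇒ q = 2/3.

7/3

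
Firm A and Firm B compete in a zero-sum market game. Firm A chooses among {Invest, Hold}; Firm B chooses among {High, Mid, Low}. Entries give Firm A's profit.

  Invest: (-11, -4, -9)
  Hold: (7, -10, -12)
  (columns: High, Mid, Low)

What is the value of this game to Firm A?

Row minima: Invest → -11, Hold → -12; maximin = -11.
Column maxima: High → 7, Mid → -4, Low → -9; minimax = -9.
-11 ≠ -9, so there is no saddle point; optimal play is mixed.
Mid is strictly dominated by Low (it gives Firm A strictly more in every row), so Firm B never plays it.
On the remaining 2×2 (Invest, Hold vs High, Low):
Let Firm A play Invest with probability p. Expected payoff against High: (-11)p + 7(1−p) = −18p + 7; against Low: (-9)p + (-12)(1−p) = 3p − 12.
Setting these equal: −18p + 7 = 3p − 12 ⇒ −21p = -19 ⇒ p = 19/21, and the value is (-18)·(19/21) + 7 = -65/7.
For Firm B: with q = P(High), equating Invest's and Hold's payoffs gives −2q − 9 = 19q − 12 ⇒ q = 1/7.

-65/7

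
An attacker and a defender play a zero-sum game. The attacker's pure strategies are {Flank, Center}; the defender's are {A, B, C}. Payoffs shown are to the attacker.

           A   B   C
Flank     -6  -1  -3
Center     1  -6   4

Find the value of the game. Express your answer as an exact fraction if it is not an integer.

Row minima: Flank → -6, Center → -6; maximin = -6.
Column maxima: A → 1, B → -1, C → 4; minimax = -1.
-6 ≠ -1, so there is no saddle point; optimal play is mixed.
C is strictly dominated by A (it gives the attacker strictly more in every row), so the defender never plays it.
On the remaining 2×2 (Flank, Center vs A, B):
Let the attacker play Flank with probability p. Expected payoff against A: (-6)p + 1(1−p) = −7p + 1; against B: (-1)p + (-6)(1−p) = 5p − 6.
Setting these equal: −7p + 1 = 5p − 6 ⇒ −12p = -7 ⇒ p = 7/12, and the value is (-7)·(7/12) + 1 = -37/12.
For the defender: with q = P(A), equating Flank's and Center's payoffs gives −5q − 1 = 7q − 6 ⇒ q = 5/12.

-37/12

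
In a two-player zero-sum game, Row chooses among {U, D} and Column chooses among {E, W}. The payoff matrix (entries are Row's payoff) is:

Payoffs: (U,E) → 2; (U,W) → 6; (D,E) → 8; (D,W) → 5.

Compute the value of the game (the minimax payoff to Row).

38/7

Row minima: U → 2, D → 5; maximin = 5.
Column maxima: E → 8, W → 6; minimax = 6.
5 ≠ 6, so there is no saddle point; optimal play is mixed.
Let Row play U with probability p. Expected payoff against E: 2p + 8(1−p) = −6p + 8; against W: 6p + 5(1−p) = p + 5.
Setting these equal: −6p + 8 = p + 5 ⇒ −7p = -3 ⇒ p = 3/7, and the value is (-6)·(3/7) + 8 = 38/7.
For Column: with q = P(E), equating U's and D's payoffs gives −4q + 6 = 3q + 5 ⇒ q = 1/7.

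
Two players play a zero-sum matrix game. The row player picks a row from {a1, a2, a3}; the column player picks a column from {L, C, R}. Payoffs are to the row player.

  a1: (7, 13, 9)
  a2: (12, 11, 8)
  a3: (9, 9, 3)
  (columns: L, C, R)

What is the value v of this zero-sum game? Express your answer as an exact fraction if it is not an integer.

26/3

Row minima: a1 → 7, a2 → 8, a3 → 3; maximin = 8.
Column maxima: L → 12, C → 13, R → 9; minimax = 9.
8 ≠ 9, so there is no saddle point; optimal play is mixed.
a3 is strictly dominated by a2, so the row player never plays it.
C is strictly dominated by R (it gives the row player strictly more in every row), so the column player never plays it.
On the remaining 2×2 (a1, a2 vs L, R):
Let the row player play a1 with probability p. Expected payoff against L: 7p + 12(1−p) = −5p + 12; against R: 9p + 8(1−p) = p + 8.
Setting these equal: −5p + 12 = p + 8 ⇒ −6p = -4 ⇒ p = 2/3, and the value is (-5)·(2/3) + 12 = 26/3.
For the column player: with q = P(L), equating a1's and a2's payoffs gives −2q + 9 = 4q + 8 ⇒ q = 1/6.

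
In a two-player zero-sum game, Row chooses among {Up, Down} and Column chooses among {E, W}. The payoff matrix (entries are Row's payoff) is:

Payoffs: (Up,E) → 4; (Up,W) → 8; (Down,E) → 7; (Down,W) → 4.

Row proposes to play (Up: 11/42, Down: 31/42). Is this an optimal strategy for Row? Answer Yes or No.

No

Against E this mix gives (11/42)·4 + (31/42)·7 = 87/14.
Against W this mix gives (11/42)·8 + (31/42)·4 = 106/21.
Column will play W, holding Row to 106/21. Shifting weight toward the row that does better against W would raise this floor (the equalizing mix achieves 40/7 against both W and E), so the proposed strategy is not optimal.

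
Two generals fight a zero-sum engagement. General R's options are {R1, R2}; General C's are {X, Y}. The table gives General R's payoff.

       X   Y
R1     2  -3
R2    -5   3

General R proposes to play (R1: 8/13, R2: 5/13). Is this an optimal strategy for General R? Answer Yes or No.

Against X this mix gives (8/13)·2 + (5/13)·(-5) = -9/13.
Against Y this mix gives (8/13)·(-3) + (5/13)·3 = -9/13.
All of General C's active replies (X, Y) yield -9/13, and no column does worse for General R. The mix makes General C indifferent and guarantees -9/13, so it is optimal.

Yes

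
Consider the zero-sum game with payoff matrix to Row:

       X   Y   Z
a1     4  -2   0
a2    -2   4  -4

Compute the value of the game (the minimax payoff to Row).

-4/5

Row minima: a1 → -2, a2 → -4; maximin = -2.
Column maxima: X → 4, Y → 4, Z → 0; minimax = 0.
-2 ≠ 0, so there is no saddle point; optimal play is mixed.
X is strictly dominated by Z (it gives Row strictly more in every row), so Column never plays it.
On the remaining 2×2 (a1, a2 vs Y, Z):
Let Row play a1 with probability p. Expected payoff against Y: (-2)p + 4(1−p) = −6p + 4; against Z: 0p + (-4)(1−p) = 4p − 4.
Setting these equal: −6p + 4 = 4p − 4 ⇒ −10p = -8 ⇒ p = 4/5, and the value is (-6)·(4/5) + 4 = -4/5.
For Column: with q = P(Y), equating a1's and a2's payoffs gives −2q = 8q − 4 ⇒ q = 2/5.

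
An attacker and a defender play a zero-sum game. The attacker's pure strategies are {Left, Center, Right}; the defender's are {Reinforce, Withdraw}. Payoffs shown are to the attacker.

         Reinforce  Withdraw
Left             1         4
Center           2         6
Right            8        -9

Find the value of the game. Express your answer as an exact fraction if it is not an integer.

22/7

Row minima: Left → 1, Center → 2, Right → -9; maximin = 2.
Column maxima: Reinforce → 8, Withdraw → 6; minimax = 6.
2 ≠ 6, so there is no saddle point; optimal play is mixed.
Left is strictly dominated by Center, so the attacker never plays it.
On the remaining 2×2 (Center, Right vs Reinforce, Withdraw):
Let the attacker play Center with probability p. Expected payoff against Reinforce: 2p + 8(1−p) = −6p + 8; against Withdraw: 6p + (-9)(1−p) = 15p − 9.
Setting these equal: −6p + 8 = 15p − 9 ⇒ −21p = -17 ⇒ p = 17/21, and the value is (-6)·(17/21) + 8 = 22/7.
For the defender: with q = P(Reinforce), equating Center's and Right's payoffs gives −4q + 6 = 17q − 9 ⇒ q = 5/7.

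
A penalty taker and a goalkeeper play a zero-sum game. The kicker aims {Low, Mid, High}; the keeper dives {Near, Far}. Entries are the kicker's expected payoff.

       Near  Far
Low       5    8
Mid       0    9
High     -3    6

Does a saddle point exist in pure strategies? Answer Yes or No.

Yes

Row minima: Low → 5, Mid → 0, High → -3; maximin = 5.
Column maxima: Near → 5, Far → 9; minimax = 5.
maximin = minimax = 5, so a saddle point exists.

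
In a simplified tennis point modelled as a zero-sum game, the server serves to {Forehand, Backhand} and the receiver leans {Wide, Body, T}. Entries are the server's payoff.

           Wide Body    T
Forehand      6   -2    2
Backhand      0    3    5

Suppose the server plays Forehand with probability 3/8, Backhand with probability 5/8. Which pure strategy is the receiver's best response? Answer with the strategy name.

If the receiver plays Wide, the server's expected payoff is (3/8)·6 + (5/8)·0 = 9/4.
If the receiver plays Body, the server's expected payoff is (3/8)·(-2) + (5/8)·3 = 9/8.
If the receiver plays T, the server's expected payoff is (3/8)·2 + (5/8)·5 = 31/8.
The receiver minimizes the server's payoff; the smallest is 9/8, so the best response is Body.

Body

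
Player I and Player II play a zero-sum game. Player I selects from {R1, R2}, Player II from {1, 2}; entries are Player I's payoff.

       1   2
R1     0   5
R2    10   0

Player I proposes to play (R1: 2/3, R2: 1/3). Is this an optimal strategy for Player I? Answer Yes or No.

Yes

Against 1 this mix gives (2/3)·0 + (1/3)·10 = 10/3.
Against 2 this mix gives (2/3)·5 + (1/3)·0 = 10/3.
All of Player II's active replies (1, 2) yield 10/3, and no column does worse for Player I. The mix makes Player II indifferent and guarantees 10/3, so it is optimal.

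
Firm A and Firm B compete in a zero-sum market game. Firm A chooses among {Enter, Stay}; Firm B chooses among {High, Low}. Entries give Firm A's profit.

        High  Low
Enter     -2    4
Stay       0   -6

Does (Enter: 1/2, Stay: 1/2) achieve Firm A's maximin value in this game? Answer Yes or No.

Yes

Against High this mix gives (1/2)·(-2) + (1/2)·0 = -1.
Against Low this mix gives (1/2)·4 + (1/2)·(-6) = -1.
All of Firm B's active replies (High, Low) yield -1, and no column does worse for Firm A. The mix makes Firm B indifferent and guarantees -1, so it is optimal.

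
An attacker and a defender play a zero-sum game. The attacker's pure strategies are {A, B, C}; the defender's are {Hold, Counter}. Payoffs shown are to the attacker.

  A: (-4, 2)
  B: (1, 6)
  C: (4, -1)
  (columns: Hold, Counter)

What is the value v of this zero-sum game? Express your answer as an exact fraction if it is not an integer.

Row minima: A → -4, B → 1, C → -1; maximin = 1.
Column maxima: Hold → 4, Counter → 6; minimax = 4.
1 ≠ 4, so there is no saddle point; optimal play is mixed.
A is strictly dominated by B, so the attacker never plays it.
On the remaining 2×2 (B, C vs Hold, Counter):
Let the attacker play B with probability p. Expected payoff against Hold: 1p + 4(1−p) = −3p + 4; against Counter: 6p + (-1)(1−p) = 7p − 1.
Setting these equal: −3p + 4 = 7p − 1 ⇒ −10p = -5 ⇒ p = 1/2, and the value is (-3)·(1/2) + 4 = 5/2.
For the defender: with q = P(Hold), equating B's and C's payoffs gives −5q + 6 = 5q − 1 ⇒ q = 7/10.

5/2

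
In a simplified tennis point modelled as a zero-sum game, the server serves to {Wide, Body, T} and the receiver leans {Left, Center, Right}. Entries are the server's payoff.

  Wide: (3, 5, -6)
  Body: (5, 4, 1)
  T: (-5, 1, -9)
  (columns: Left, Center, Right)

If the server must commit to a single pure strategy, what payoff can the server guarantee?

1

Row minima: Wide → -6, Body → 1, T → -9.
The best of these is 1.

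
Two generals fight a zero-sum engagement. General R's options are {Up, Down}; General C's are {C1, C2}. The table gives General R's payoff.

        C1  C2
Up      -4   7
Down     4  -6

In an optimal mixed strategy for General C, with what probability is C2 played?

8/21

Row minima: Up → -4, Down → -6; maximin = -4.
Column maxima: C1 → 4, C2 → 7; minimax = 4.
-4 ≠ 4, so there is no saddle point; optimal play is mixed.
Let General R play Up with probability p. Expected payoff against C1: (-4)p + 4(1−p) = −8p + 4; against C2: 7p + (-6)(1−p) = 13p − 6.
Setting these equal: −8p + 4 = 13p − 6 ⇒ −21p = -10 ⇒ p = 10/21, and the value is (-8)·(10/21) + 4 = 4/21.
For General C: with q = P(C1), equating Up's and Down's payoffs gives −11q + 7 = 10q − 6 ⇒ q = 13/21.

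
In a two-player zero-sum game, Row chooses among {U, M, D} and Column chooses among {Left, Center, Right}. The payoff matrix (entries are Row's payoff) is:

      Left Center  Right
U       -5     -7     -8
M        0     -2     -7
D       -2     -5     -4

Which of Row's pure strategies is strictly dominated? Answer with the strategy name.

M gives a strictly higher payoff than U against every column: 0 > -5, -2 > -7, -7 > -8.
So U is strictly dominated and Row never plays it.

U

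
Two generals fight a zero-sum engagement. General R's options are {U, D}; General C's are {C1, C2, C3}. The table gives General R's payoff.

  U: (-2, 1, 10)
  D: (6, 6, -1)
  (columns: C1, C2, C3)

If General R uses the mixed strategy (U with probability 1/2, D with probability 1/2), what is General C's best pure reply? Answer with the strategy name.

C1

If General C plays C1, General R's expected payoff is (1/2)·(-2) + (1/2)·6 = 2.
If General C plays C2, General R's expected payoff is (1/2)·1 + (1/2)·6 = 7/2.
If General C plays C3, General R's expected payoff is (1/2)·10 + (1/2)·(-1) = 9/2.
General C minimizes General R's payoff; the smallest is 2, so the best response is C1.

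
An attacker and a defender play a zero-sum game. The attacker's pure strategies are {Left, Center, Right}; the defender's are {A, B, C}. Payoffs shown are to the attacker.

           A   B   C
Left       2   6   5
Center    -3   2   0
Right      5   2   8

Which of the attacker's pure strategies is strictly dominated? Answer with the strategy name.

Center

Left gives a strictly higher payoff than Center against every column: 2 > -3, 6 > 2, 5 > 0.
So Center is strictly dominated and the attacker never plays it.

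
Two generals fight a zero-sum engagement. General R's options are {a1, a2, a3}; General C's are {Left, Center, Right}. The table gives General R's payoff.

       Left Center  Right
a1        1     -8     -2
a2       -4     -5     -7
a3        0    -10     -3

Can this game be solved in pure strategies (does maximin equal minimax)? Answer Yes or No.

Row minima: a1 → -8, a2 → -7, a3 → -10; maximin = -7.
Column maxima: Left → 1, Center → -5, Right → -2; minimax = -5.
-7 ≠ -5, so no pure-strategy equilibrium exists.

No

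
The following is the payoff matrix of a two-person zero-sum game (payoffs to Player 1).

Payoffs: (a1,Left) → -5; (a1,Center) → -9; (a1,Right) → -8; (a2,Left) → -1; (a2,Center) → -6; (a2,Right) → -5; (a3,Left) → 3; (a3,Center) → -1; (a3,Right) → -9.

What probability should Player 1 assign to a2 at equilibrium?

8/9

Row minima: a1 → -9, a2 → -6, a3 → -9; maximin = -6.
Column maxima: Left → 3, Center → -1, Right → -5; minimax = -5.
-6 ≠ -5, so there is no saddle point; optimal play is mixed.
a1 is strictly dominated by a2, so Player 1 never plays it.
Left is strictly dominated by Center (it gives Player 1 strictly more in every row), so Player 2 never plays it.
On the remaining 2×2 (a2, a3 vs Center, Right):
Let Player 1 play a2 with probability p. Expected payoff against Center: (-6)p + (-1)(1−p) = −5p − 1; against Right: (-5)p + (-9)(1−p) = 4p − 9.
Setting these equal: −5p − 1 = 4p − 9 ⇒ −9p = -8 ⇒ p = 8/9, and the value is (-5)·(8/9) − 1 = -49/9.
For Player 2: with q = P(Center), equating a2's and a3's payoffs gives −q − 5 = 8q − 9 ⇒ q = 4/9.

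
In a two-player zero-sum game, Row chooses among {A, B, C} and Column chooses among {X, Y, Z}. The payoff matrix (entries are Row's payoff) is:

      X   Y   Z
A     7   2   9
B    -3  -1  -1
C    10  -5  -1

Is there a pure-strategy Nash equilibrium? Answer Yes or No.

Row minima: A → 2, B → -3, C → -5; maximin = 2.
Column maxima: X → 10, Y → 2, Z → 9; minimax = 2.
maximin = minimax = 2, so a saddle point exists.

Yes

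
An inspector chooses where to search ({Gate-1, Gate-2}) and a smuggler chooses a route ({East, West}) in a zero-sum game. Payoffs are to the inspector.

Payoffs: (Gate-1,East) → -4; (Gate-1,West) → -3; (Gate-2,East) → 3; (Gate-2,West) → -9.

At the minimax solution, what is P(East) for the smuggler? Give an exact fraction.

6/13

Row minima: Gate-1 → -4, Gate-2 → -9; maximin = -4.
Column maxima: East → 3, West → -3; minimax = -3.
-4 ≠ -3, so there is no saddle point; optimal play is mixed.
Let the inspector play Gate-1 with probability p. Expected payoff against East: (-4)p + 3(1−p) = −7p + 3; against West: (-3)p + (-9)(1−p) = 6p − 9.
Setting these equal: −7p + 3 = 6p − 9 ⇒ −13p = -12 ⇒ p = 12/13, and the value is (-7)·(12/13) + 3 = -45/13.
For the smuggler: with q = P(East), equating Gate-1's and Gate-2's payoffs gives −q − 3 = 12q − 9 ⇒ q = 6/13.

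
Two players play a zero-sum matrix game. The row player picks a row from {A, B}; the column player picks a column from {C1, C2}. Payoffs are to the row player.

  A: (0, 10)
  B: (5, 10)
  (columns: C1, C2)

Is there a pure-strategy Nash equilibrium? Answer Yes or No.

Row minima: A → 0, B → 5; maximin = 5.
Column maxima: C1 → 5, C2 → 10; minimax = 5.
maximin = minimax = 5, so a saddle point exists.

Yes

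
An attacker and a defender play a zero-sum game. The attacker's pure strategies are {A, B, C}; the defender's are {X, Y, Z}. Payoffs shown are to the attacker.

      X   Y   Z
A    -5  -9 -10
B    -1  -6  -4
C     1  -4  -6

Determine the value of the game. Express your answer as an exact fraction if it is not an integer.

Row minima: A → -10, B → -6, C → -6; maximin = -6.
Column maxima: X → 1, Y → -4, Z → -4; minimax = -4.
-6 ≠ -4, so there is no saddle point; optimal play is mixed.
A is strictly dominated by B, so the attacker never plays it.
X is strictly dominated by Y (it gives the attacker strictly more in every row), so the defender never plays it.
On the remaining 2×2 (B, C vs Y, Z):
Let the attacker play B with probability p. Expected payoff against Y: (-6)p + (-4)(1−p) = −2p − 4; against Z: (-4)p + (-6)(1−p) = 2p − 6.
Setting these equal: −2p − 4 = 2p − 6 ⇒ −4p = -2 ⇒ p = 1/2, and the value is (-2)·(1/2) − 4 = -5.
For the defender: with q = P(Y), equating B's and C's payoffs gives −2q − 4 = 2q − 6 ⇒ q = 1/2.

-5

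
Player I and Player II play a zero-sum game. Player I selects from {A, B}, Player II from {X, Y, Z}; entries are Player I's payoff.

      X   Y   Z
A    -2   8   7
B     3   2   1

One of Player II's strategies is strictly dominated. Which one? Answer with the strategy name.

Y

Z holds Player I's payoff strictly below Y in every row: 7 < 8, 1 < 2.
So Y is strictly dominated for Player II.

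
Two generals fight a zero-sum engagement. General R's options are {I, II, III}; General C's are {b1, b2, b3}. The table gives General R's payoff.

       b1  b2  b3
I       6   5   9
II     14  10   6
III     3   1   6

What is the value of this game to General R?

15/2

Row minima: I → 5, II → 6, III → 1; maximin = 6.
Column maxima: b1 → 14, b2 → 10, b3 → 9; minimax = 9.
6 ≠ 9, so there is no saddle point; optimal play is mixed.
III is strictly dominated by I, so General R never plays it.
b1 is strictly dominated by b2 (it gives General R strictly more in every row), so General C never plays it.
On the remaining 2×2 (I, II vs b2, b3):
Let General R play I with probability p. Expected payoff against b2: 5p + 10(1−p) = −5p + 10; against b3: 9p + 6(1−p) = 3p + 6.
Setting these equal: −5p + 10 = 3p + 6 ⇒ −8p = -4 ⇒ p = 1/2, and the value is (-5)·(1/2) + 10 = 15/2.
For General C: with q = P(b2), equating I's and II's payoffs gives −4q + 9 = 4q + 6 ⇒ q = 3/8.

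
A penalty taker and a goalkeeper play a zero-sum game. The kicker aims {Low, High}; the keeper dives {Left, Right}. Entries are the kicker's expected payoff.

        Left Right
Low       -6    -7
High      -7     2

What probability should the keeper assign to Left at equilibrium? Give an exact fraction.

9/10

Row minima: Low → -7, High → -7; maximin = -7.
Column maxima: Left → -6, Right → 2; minimax = -6.
-7 ≠ -6, so there is no saddle point; optimal play is mixed.
Let the kicker play Low with probability p. Expected payoff against Left: (-6)p + (-7)(1−p) = p − 7; against Right: (-7)p + 2(1−p) = −9p + 2.
Setting these equal: p − 7 = −9p + 2 ⇒ 10p = 9 ⇒ p = 9/10, and the value is (1)·(9/10) − 7 = -61/10.
For the keeper: with q = P(Left), equating Low's and High's payoffs gives q − 7 = −9q + 2 ⇒ q = 9/10.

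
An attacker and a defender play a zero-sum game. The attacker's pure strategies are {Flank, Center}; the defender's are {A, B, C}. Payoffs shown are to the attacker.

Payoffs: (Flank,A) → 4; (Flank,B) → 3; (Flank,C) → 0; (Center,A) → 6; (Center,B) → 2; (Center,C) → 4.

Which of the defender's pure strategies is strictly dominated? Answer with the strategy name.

A

B holds the attacker's payoff strictly below A in every row: 3 < 4, 2 < 6.
So A is strictly dominated for the defender.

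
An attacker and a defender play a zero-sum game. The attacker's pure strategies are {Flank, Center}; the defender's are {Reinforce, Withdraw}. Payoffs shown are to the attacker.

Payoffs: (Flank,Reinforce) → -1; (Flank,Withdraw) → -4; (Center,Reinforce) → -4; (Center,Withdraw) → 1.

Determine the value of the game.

-17/8

Row minima: Flank → -4, Center → -4; maximin = -4.
Column maxima: Reinforce → -1, Withdraw → 1; minimax = -1.
-4 ≠ -1, so there is no saddle point; optimal play is mixed.
Let the attacker play Flank with probability p. Expected payoff against Reinforce: (-1)p + (-4)(1−p) = 3p − 4; against Withdraw: (-4)p + 1(1−p) = −5p + 1.
Setting these equal: 3p − 4 = −5p + 1 ⇒ 8p = 5 ⇒ p = 5/8, and the value is (3)·(5/8) − 4 = -17/8.
For the defender: with q = P(Reinforce), equating Flank's and Center's payoffs gives 3q − 4 = −5q + 1 ⇒ q = 5/8.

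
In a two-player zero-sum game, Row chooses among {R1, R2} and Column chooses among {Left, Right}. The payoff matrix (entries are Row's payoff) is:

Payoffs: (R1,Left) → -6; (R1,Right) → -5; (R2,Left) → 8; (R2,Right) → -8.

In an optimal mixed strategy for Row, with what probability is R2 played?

Row minima: R1 → -6, R2 → -8; maximin = -6.
Column maxima: Left → 8, Right → -5; minimax = -5.
-6 ≠ -5, so there is no saddle point; optimal play is mixed.
Let Row play R1 with probability p. Expected payoff against Left: (-6)p + 8(1−p) = −14p + 8; against Right: (-5)p + (-8)(1−p) = 3p − 8.
Setting these equal: −14p + 8 = 3p − 8 ⇒ −17p = -16 ⇒ p = 16/17, and the value is (-14)·(16/17) + 8 = -88/17.
For Column: with q = P(Left), equating R1's and R2's payoffs gives −q − 5 = 16q − 8 ⇒ q = 3/17.

1/17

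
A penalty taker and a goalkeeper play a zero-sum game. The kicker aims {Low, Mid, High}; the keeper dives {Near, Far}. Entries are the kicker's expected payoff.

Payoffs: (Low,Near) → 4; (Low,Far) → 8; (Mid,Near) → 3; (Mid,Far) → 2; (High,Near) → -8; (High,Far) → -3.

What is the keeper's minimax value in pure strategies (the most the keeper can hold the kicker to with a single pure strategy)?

Column maxima: Near → 4, Far → 8.
The smallest of these is 4.

4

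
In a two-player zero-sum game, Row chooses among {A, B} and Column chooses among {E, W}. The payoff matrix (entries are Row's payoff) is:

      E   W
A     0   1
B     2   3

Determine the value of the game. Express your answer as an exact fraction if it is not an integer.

Row minima: A → 0, B → 2; maximin = 2.
Column maxima: E → 2, W → 3; minimax = 2.
Since maximin = minimax = 2, there is a saddle point and the value is 2.

2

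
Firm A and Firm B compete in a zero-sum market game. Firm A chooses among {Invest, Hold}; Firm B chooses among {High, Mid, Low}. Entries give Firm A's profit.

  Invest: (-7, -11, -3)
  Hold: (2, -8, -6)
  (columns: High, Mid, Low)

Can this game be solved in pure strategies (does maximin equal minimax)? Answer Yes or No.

Yes

Row minima: Invest → -11, Hold → -8; maximin = -8.
Column maxima: High → 2, Mid → -8, Low → -3; minimax = -8.
maximin = minimax = -8, so a saddle point exists.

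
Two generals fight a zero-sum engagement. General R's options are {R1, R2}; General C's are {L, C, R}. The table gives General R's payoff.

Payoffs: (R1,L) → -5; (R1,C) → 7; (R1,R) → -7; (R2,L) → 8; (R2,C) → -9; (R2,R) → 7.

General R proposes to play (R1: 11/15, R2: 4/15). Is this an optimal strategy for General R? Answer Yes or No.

Against L this mix gives (11/15)·(-5) + (4/15)·8 = -23/15.
Against C this mix gives (11/15)·7 + (4/15)·(-9) = 41/15.
Against R this mix gives (11/15)·(-7) + (4/15)·7 = -49/15.
General C will play R, holding General R to -49/15. Shifting weight toward the row that does better against R would raise this floor (the equalizing mix achieves -7/15 against both R and C), so the proposed strategy is not optimal.

No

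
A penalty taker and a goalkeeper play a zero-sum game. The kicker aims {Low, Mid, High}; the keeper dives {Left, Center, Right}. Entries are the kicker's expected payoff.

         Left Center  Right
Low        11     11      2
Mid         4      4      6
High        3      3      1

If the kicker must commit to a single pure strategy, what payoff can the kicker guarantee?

4

Row minima: Low → 2, Mid → 4, High → 1.
The best of these is 4.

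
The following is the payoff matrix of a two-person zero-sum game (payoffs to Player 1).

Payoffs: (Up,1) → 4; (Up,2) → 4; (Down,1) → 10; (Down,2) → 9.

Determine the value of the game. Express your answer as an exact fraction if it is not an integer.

9

Row minima: Up → 4, Down → 9; maximin = 9.
Column maxima: 1 → 10, 2 → 9; minimax = 9.
Since maximin = minimax = 9, there is a saddle point and the value is 9.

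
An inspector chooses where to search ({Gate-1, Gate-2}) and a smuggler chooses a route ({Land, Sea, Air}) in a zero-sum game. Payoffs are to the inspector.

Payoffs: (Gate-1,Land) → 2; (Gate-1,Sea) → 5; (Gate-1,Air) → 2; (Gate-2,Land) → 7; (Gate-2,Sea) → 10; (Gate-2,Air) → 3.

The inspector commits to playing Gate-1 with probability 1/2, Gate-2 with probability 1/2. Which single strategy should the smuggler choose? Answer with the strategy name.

Air

If the smuggler plays Land, the inspector's expected payoff is (1/2)·2 + (1/2)·7 = 9/2.
If the smuggler plays Sea, the inspector's expected payoff is (1/2)·5 + (1/2)·10 = 15/2.
If the smuggler plays Air, the inspector's expected payoff is (1/2)·2 + (1/2)·3 = 5/2.
The smuggler minimizes the inspector's payoff; the smallest is 5/2, so the best response is Air.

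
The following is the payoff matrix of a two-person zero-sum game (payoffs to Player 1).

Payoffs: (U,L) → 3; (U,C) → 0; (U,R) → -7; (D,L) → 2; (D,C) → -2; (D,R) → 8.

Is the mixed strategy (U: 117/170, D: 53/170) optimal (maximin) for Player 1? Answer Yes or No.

Against L this mix gives (117/170)·3 + (53/170)·2 = 457/170.
Against C this mix gives (117/170)·0 + (53/170)·(-2) = -53/85.
Against R this mix gives (117/170)·(-7) + (53/170)·8 = -79/34.
Player 2 will play R, holding Player 1 to -79/34. Shifting weight toward the row that does better against R would raise this floor (the equalizing mix achieves -14/17 against both R and C), so the proposed strategy is not optimal.

No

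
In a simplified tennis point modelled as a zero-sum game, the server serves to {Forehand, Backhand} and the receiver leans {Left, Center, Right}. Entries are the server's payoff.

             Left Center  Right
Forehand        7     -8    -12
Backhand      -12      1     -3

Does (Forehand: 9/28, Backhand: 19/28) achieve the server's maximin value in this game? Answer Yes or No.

Against Left this mix gives (9/28)·7 + (19/28)·(-12) = -165/28.
Against Center this mix gives (9/28)·(-8) + (19/28)·1 = -53/28.
Against Right this mix gives (9/28)·(-12) + (19/28)·(-3) = -165/28.
All of the receiver's active replies (Left, Right) yield -165/28, and no column does worse for the server. The mix makes the receiver indifferent and guarantees -165/28, so it is optimal.

Yes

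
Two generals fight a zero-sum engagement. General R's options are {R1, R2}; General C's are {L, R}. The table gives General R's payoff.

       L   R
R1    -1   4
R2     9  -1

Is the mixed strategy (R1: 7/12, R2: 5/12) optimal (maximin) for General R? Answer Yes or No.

No

Against L this mix gives (7/12)·(-1) + (5/12)·9 = 19/6.
Against R this mix gives (7/12)·4 + (5/12)·(-1) = 23/12.
General C will play R, holding General R to 23/12. Shifting weight toward the row that does better against R would raise this floor (the equalizing mix achieves 7/3 against both R and L), so the proposed strategy is not optimal.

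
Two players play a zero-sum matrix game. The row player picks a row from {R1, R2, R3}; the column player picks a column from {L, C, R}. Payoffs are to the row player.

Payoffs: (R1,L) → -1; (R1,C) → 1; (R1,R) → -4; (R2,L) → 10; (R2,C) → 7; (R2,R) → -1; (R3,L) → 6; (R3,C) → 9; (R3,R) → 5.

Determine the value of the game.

5

Row minima: R1 → -4, R2 → -1, R3 → 5; maximin = 5.
Column maxima: L → 10, C → 9, R → 5; minimax = 5.
Since maximin = minimax = 5, there is a saddle point and the value is 5.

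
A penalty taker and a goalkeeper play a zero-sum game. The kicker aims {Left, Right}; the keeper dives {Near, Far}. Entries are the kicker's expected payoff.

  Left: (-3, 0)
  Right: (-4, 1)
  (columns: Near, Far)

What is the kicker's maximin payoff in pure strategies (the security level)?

Row minima: Left → -3, Right → -4.
The best of these is -3.

-3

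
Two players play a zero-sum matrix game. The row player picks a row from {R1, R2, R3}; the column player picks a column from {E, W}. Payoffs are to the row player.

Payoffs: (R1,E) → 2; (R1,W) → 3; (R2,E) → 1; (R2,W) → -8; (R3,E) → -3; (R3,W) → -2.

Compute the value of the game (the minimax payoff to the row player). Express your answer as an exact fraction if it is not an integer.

2

Row minima: R1 → 2, R2 → -8, R3 → -3; maximin = 2.
Column maxima: E → 2, W → 3; minimax = 2.
Since maximin = minimax = 2, there is a saddle point and the value is 2.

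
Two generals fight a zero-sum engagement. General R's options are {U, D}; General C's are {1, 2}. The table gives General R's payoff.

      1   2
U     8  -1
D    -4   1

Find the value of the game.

2/7

Row minima: U → -1, D → -4; maximin = -1.
Column maxima: 1 → 8, 2 → 1; minimax = 1.
-1 ≠ 1, so there is no saddle point; optimal play is mixed.
Let General R play U with probability p. Expected payoff against 1: 8p + (-4)(1−p) = 12p − 4; against 2: (-1)p + 1(1−p) = −2p + 1.
Setting these equal: 12p − 4 = −2p + 1 ⇒ 14p = 5 ⇒ p = 5/14, and the value is (12)·(5/14) − 4 = 2/7.
For General C: with q = P(1), equating U's and D's payoffs gives 9q − 1 = −5q + 1 ⇒ q = 1/7.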